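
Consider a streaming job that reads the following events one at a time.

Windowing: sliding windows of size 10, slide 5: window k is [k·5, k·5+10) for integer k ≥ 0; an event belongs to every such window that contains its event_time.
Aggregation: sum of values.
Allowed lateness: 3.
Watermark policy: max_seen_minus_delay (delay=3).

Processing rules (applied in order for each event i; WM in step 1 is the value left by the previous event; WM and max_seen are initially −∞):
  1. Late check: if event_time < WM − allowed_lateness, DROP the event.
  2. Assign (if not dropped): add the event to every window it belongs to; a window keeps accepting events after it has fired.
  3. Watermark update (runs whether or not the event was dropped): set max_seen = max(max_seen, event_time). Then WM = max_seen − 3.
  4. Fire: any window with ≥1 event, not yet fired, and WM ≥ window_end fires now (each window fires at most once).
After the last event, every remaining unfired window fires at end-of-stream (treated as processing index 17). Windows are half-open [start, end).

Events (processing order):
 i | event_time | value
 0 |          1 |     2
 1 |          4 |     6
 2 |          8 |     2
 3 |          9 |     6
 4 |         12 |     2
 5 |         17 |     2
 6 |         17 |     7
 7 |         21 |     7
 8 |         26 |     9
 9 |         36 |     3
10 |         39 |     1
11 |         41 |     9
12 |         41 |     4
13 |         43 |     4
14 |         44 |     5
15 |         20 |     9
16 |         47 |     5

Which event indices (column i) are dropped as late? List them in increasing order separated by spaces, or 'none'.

15

i=0 t=1 v=2: → [0,10); WM=-2
i=1 t=4 v=6: → [0,10); WM=1
i=2 t=8 v=2: → [5,15),[0,10); WM=5
i=3 t=9 v=6: → [5,15),[0,10); WM=6
i=4 t=12 v=2: → [10,20),[5,15); WM=9
i=5 t=17 v=2: → [15,25),[10,20); WM=14; [0,10) fires=16
i=6 t=17 v=7: → [15,25),[10,20); WM=14
i=7 t=21 v=7: → [20,30),[15,25); WM=18; [5,15) fires=10
i=8 t=26 v=9: → [25,35),[20,30); WM=23; [10,20) fires=11
i=9 t=36 v=3: → [35,45),[30,40); WM=33; [15,25) fires=16 [20,30) fires=16
i=10 t=39 v=1: → [35,45),[30,40); WM=36; [25,35) fires=9
i=11 t=41 v=9: → [40,50),[35,45); WM=38
i=12 t=41 v=4: → [40,50),[35,45); WM=38
i=13 t=43 v=4: → [40,50),[35,45); WM=40; [30,40) fires=4
i=14 t=44 v=5: → [40,50),[35,45); WM=41
i=15 t=20 v=9: DROP (t<41-3); WM=41
i=16 t=47 v=5: → [45,55),[40,50); WM=44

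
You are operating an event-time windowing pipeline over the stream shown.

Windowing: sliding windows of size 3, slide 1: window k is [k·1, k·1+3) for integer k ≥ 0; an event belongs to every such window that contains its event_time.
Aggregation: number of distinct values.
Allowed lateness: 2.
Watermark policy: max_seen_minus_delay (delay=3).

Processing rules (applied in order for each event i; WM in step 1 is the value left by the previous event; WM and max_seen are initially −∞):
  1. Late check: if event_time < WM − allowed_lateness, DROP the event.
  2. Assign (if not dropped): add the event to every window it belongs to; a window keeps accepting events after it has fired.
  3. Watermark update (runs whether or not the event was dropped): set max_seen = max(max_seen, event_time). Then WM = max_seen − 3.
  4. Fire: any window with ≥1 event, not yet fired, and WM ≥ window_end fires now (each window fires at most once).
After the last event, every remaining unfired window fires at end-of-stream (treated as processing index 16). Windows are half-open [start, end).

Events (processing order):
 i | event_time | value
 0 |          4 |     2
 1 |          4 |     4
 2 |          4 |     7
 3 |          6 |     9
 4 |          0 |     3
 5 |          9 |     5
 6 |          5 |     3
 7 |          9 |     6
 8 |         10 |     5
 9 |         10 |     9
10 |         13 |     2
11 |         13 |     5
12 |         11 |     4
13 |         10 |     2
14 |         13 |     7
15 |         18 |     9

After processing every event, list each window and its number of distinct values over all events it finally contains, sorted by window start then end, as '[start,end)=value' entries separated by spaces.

i=0 t=4 v=2: → [4,7),[3,6),[2,5); WM=1
i=1 t=4 v=4: → [4,7),[3,6),[2,5); WM=1
i=2 t=4 v=7: → [4,7),[3,6),[2,5); WM=1
i=3 t=6 v=9: → [6,9),[5,8),[4,7); WM=3
i=4 t=0 v=3: DROP (t<3-2); WM=3
i=5 t=9 v=5: → [9,12),[8,11),[7,10); WM=6; [2,5) fires=3 [3,6) fires=3
i=6 t=5 v=3: → [5,8),[4,7),[3,6); WM=6
i=7 t=9 v=6: → [9,12),[8,11),[7,10); WM=6
i=8 t=10 v=5: → [10,13),[9,12),[8,11); WM=7; [4,7) fires=5
i=9 t=10 v=9: → [10,13),[9,12),[8,11); WM=7
i=10 t=13 v=2: → [13,16),[12,15),[11,14); WM=10; [5,8) fires=2 [6,9) fires=1 [7,10) fires=2
i=11 t=13 v=5: → [13,16),[12,15),[11,14); WM=10
i=12 t=11 v=4: → [11,14),[10,13),[9,12); WM=10
i=13 t=10 v=2: → [10,13),[9,12),[8,11); WM=10
i=14 t=13 v=7: → [13,16),[12,15),[11,14); WM=10
i=15 t=18 v=9: → [18,21),[17,20),[16,19); WM=15; [8,11) fires=4 [9,12) fires=5 [10,13) fires=4 [11,14) fires=4 [12,15) fires=3

[2,5)=3 [3,6)=4 [4,7)=5 [5,8)=2 [6,9)=1 [7,10)=2 [8,11)=4 [9,12)=5 [10,13)=4 [11,14)=4 [12,15)=3 [13,16)=3 [16,19)=1 [17,20)=1 [18,21)=1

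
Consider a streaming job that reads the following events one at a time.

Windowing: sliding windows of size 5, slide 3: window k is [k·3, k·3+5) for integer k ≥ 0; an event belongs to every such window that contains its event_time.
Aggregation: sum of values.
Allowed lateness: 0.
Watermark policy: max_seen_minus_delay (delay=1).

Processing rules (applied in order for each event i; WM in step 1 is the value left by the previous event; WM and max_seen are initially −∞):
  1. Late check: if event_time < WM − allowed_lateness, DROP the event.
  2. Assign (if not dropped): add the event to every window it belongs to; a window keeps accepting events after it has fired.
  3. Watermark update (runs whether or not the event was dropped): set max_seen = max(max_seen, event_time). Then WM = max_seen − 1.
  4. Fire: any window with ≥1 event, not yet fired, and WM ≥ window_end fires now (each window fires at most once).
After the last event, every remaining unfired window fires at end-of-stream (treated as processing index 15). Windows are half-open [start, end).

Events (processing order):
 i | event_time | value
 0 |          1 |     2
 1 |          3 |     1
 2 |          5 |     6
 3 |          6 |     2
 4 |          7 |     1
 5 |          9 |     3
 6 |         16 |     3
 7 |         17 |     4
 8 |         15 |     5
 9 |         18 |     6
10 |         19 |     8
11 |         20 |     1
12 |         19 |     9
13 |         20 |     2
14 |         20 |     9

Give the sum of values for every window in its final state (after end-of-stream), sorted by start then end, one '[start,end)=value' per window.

i=0 t=1 v=2: → [0,5); WM=0
i=1 t=3 v=1: → [3,8),[0,5); WM=2
i=2 t=5 v=6: → [3,8); WM=4
i=3 t=6 v=2: → [6,11),[3,8); WM=5; [0,5) fires=3
i=4 t=7 v=1: → [6,11),[3,8); WM=6
i=5 t=9 v=3: → [9,14),[6,11); WM=8; [3,8) fires=10
i=6 t=16 v=3: → [15,20),[12,17); WM=15; [6,11) fires=6 [9,14) fires=3
i=7 t=17 v=4: → [15,20); WM=16
i=8 t=15 v=5: DROP (t<16-0); WM=16
i=9 t=18 v=6: → [18,23),[15,20); WM=17; [12,17) fires=3
i=10 t=19 v=8: → [18,23),[15,20); WM=18
i=11 t=20 v=1: → [18,23); WM=19
i=12 t=19 v=9: → [18,23),[15,20); WM=19
i=13 t=20 v=2: → [18,23); WM=19
i=14 t=20 v=9: → [18,23); WM=19

[0,5)=3 [3,8)=10 [6,11)=6 [9,14)=3 [12,17)=3 [15,20)=30 [18,23)=35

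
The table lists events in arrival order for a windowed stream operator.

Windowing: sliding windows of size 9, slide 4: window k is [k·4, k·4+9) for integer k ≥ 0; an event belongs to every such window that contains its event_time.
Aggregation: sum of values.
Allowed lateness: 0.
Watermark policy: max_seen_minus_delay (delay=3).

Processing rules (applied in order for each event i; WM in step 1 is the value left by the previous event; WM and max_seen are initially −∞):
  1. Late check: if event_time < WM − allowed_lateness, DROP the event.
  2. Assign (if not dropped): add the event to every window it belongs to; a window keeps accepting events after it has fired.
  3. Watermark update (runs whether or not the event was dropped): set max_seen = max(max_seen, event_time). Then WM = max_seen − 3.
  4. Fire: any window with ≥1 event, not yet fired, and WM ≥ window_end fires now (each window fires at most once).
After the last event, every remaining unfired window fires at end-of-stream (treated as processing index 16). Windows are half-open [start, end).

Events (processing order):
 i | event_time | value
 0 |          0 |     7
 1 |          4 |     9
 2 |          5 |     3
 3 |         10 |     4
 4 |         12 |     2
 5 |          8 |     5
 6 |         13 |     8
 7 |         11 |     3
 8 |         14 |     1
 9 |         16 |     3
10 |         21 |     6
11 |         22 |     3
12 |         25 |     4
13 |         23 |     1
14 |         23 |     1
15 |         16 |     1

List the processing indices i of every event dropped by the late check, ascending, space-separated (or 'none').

i=0 t=0 v=7: → [0,9); WM=-3
i=1 t=4 v=9: → [4,13),[0,9); WM=1
i=2 t=5 v=3: → [4,13),[0,9); WM=2
i=3 t=10 v=4: → [8,17),[4,13); WM=7
i=4 t=12 v=2: → [12,21),[8,17),[4,13); WM=9; [0,9) fires=19
i=5 t=8 v=5: DROP (t<9-0); WM=9
i=6 t=13 v=8: → [12,21),[8,17); WM=10
i=7 t=11 v=3: → [8,17),[4,13); WM=10
i=8 t=14 v=1: → [12,21),[8,17); WM=11
i=9 t=16 v=3: → [16,25),[12,21),[8,17); WM=13; [4,13) fires=21
i=10 t=21 v=6: → [20,29),[16,25); WM=18; [8,17) fires=21
i=11 t=22 v=3: → [20,29),[16,25); WM=19
i=12 t=25 v=4: → [24,33),[20,29); WM=22; [12,21) fires=14
i=13 t=23 v=1: → [20,29),[16,25); WM=22
i=14 t=23 v=1: → [20,29),[16,25); WM=22
i=15 t=16 v=1: DROP (t<22-0); WM=22

5 15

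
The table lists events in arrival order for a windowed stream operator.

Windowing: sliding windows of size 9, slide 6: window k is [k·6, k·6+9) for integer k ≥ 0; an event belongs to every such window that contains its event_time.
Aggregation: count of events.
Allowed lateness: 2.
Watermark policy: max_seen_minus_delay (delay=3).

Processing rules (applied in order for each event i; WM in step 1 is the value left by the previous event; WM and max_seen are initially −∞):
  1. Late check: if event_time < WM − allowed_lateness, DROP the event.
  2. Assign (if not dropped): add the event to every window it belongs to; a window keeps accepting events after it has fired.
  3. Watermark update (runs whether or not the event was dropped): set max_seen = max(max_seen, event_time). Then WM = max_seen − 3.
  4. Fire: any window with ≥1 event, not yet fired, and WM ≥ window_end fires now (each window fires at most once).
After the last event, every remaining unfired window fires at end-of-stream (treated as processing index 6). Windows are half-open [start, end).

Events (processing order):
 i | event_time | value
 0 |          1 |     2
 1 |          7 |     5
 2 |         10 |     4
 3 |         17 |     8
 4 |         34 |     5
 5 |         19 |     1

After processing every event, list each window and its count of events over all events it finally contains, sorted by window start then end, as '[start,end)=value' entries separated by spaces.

[0,9)=2 [6,15)=2 [12,21)=1 [30,39)=1

i=0 t=1 v=2: → [0,9); WM=-2
i=1 t=7 v=5: → [6,15),[0,9); WM=4
i=2 t=10 v=4: → [6,15); WM=7
i=3 t=17 v=8: → [12,21); WM=14; [0,9) fires=2
i=4 t=34 v=5: → [30,39); WM=31; [6,15) fires=2 [12,21) fires=1
i=5 t=19 v=1: DROP (t<31-2); WM=31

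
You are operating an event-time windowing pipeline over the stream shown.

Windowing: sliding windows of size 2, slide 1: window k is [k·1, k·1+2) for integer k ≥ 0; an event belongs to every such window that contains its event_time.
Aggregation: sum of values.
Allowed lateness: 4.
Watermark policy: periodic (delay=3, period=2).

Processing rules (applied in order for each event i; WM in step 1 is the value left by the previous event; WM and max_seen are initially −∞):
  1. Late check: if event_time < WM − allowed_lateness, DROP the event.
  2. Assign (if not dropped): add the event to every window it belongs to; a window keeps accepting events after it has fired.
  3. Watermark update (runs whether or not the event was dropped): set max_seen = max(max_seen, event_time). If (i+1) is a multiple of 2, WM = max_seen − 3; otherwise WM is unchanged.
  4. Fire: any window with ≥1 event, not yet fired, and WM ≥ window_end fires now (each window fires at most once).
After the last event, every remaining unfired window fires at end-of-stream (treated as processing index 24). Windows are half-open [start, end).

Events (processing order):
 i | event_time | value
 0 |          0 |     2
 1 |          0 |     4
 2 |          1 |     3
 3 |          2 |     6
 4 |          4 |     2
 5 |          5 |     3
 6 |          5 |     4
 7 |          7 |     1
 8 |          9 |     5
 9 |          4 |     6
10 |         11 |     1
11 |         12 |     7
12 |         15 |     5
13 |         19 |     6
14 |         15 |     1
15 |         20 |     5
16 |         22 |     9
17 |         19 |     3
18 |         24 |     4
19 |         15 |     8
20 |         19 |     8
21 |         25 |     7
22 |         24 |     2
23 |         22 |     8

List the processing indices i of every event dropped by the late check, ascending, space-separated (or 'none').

none

i=0 t=0 v=2: → [0,2); WM=−∞
i=1 t=0 v=4: → [0,2); WM=-3
i=2 t=1 v=3: → [1,3),[0,2); WM=-3
i=3 t=2 v=6: → [2,4),[1,3); WM=-1
i=4 t=4 v=2: → [4,6),[3,5); WM=-1
i=5 t=5 v=3: → [5,7),[4,6); WM=2; [0,2) fires=9
i=6 t=5 v=4: → [5,7),[4,6); WM=2
i=7 t=7 v=1: → [7,9),[6,8); WM=4; [1,3) fires=9 [2,4) fires=6
i=8 t=9 v=5: → [9,11),[8,10); WM=4
i=9 t=4 v=6: → [4,6),[3,5); WM=6; [3,5) fires=8 [4,6) fires=15
i=10 t=11 v=1: → [11,13),[10,12); WM=6
i=11 t=12 v=7: → [12,14),[11,13); WM=9; [5,7) fires=7 [6,8) fires=1 [7,9) fires=1
i=12 t=15 v=5: → [15,17),[14,16); WM=9
i=13 t=19 v=6: → [19,21),[18,20); WM=16; [8,10) fires=5 [9,11) fires=5 [10,12) fires=1 [11,13) fires=8 [12,14) fires=7 [14,16) fires=5
i=14 t=15 v=1: → [15,17),[14,16); WM=16
i=15 t=20 v=5: → [20,22),[19,21); WM=17; [15,17) fires=6
i=16 t=22 v=9: → [22,24),[21,23); WM=17
i=17 t=19 v=3: → [19,21),[18,20); WM=19
i=18 t=24 v=4: → [24,26),[23,25); WM=19
i=19 t=15 v=8: → [15,17),[14,16); WM=21; [18,20) fires=9 [19,21) fires=14
i=20 t=19 v=8: → [19,21),[18,20); WM=21
i=21 t=25 v=7: → [25,27),[24,26); WM=22; [20,22) fires=5
i=22 t=24 v=2: → [24,26),[23,25); WM=22
i=23 t=22 v=8: → [22,24),[21,23); WM=22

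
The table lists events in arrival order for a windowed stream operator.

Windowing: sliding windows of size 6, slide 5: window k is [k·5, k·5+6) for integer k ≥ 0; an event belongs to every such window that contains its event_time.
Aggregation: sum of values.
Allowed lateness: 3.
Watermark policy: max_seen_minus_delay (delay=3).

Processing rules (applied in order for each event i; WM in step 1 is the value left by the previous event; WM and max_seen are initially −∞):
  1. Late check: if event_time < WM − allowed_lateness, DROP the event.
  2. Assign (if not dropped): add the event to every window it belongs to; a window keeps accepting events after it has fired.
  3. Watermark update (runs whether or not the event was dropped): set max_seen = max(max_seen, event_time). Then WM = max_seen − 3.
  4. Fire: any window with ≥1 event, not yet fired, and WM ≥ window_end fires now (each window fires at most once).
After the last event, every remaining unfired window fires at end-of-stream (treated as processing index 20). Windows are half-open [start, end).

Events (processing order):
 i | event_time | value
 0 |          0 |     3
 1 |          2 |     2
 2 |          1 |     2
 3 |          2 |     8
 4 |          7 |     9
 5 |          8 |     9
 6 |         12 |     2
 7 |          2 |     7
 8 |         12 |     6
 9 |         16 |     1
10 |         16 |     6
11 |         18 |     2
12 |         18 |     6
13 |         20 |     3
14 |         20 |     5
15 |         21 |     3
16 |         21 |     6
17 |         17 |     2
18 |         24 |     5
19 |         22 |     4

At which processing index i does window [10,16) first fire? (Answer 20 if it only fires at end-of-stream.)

i=0 t=0 v=3: → [0,6); WM=-3
i=1 t=2 v=2: → [0,6); WM=-1
i=2 t=1 v=2: → [0,6); WM=-1
i=3 t=2 v=8: → [0,6); WM=-1
i=4 t=7 v=9: → [5,11); WM=4
i=5 t=8 v=9: → [5,11); WM=5
i=6 t=12 v=2: → [10,16); WM=9; [0,6) fires=15
i=7 t=2 v=7: DROP (t<9-3); WM=9
i=8 t=12 v=6: → [10,16); WM=9
i=9 t=16 v=1: → [15,21); WM=13; [5,11) fires=18
i=10 t=16 v=6: → [15,21); WM=13
i=11 t=18 v=2: → [15,21); WM=15
i=12 t=18 v=6: → [15,21); WM=15
i=13 t=20 v=3: → [20,26),[15,21); WM=17; [10,16) fires=8
i=14 t=20 v=5: → [20,26),[15,21); WM=17
i=15 t=21 v=3: → [20,26); WM=18
i=16 t=21 v=6: → [20,26); WM=18
i=17 t=17 v=2: → [15,21); WM=18
i=18 t=24 v=5: → [20,26); WM=21; [15,21) fires=25
i=19 t=22 v=4: → [20,26); WM=21

13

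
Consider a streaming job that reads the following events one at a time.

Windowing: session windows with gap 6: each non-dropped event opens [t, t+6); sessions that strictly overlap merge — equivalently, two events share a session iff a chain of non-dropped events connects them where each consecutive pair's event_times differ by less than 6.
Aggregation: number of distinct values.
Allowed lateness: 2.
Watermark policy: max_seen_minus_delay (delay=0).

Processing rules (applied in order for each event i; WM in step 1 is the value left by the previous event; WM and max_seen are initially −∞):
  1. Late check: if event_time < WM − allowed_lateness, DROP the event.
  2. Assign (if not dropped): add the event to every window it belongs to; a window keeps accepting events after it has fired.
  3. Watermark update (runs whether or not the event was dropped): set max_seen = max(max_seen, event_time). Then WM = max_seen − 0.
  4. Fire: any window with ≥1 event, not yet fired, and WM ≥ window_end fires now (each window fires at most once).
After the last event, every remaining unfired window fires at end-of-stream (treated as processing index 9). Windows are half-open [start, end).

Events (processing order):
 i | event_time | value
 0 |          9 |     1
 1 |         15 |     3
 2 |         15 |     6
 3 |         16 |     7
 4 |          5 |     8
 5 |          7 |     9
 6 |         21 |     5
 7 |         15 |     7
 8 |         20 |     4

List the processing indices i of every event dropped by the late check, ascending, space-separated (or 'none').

i=0 t=9 v=1: → [9,15); WM=9
i=1 t=15 v=3: → [15,21); WM=15
i=2 t=15 v=6: → [15,21); WM=15
i=3 t=16 v=7: → [15,22); WM=16
i=4 t=5 v=8: DROP (t<16-2); WM=16
i=5 t=7 v=9: DROP (t<16-2); WM=16
i=6 t=21 v=5: → [15,27); WM=21
i=7 t=15 v=7: DROP (t<21-2); WM=21
i=8 t=20 v=4: → [15,27); WM=21

4 5 7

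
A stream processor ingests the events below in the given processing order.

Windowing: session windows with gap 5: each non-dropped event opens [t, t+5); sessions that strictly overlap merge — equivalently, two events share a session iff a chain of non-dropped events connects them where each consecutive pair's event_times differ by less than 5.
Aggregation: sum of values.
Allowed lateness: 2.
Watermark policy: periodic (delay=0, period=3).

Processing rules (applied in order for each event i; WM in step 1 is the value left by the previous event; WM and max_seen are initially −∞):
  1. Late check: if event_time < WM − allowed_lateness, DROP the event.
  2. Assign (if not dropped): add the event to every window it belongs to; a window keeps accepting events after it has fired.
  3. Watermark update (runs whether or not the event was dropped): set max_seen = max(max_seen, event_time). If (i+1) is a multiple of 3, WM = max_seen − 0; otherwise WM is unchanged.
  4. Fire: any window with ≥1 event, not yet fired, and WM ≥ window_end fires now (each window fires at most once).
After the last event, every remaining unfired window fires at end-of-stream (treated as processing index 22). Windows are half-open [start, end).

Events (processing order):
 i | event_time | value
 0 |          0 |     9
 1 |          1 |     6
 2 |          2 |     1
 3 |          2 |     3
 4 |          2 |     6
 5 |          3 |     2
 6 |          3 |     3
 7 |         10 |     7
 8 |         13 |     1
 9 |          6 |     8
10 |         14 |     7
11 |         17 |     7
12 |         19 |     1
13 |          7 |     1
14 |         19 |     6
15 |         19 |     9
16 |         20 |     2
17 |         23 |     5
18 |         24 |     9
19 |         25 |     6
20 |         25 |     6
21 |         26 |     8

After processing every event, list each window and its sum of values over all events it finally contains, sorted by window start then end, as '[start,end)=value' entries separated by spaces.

i=0 t=0 v=9: → [0,5); WM=−∞
i=1 t=1 v=6: → [0,6); WM=−∞
i=2 t=2 v=1: → [0,7); WM=2
i=3 t=2 v=3: → [0,7); WM=2
i=4 t=2 v=6: → [0,7); WM=2
i=5 t=3 v=2: → [0,8); WM=3
i=6 t=3 v=3: → [0,8); WM=3
i=7 t=10 v=7: → [10,15); WM=3
i=8 t=13 v=1: → [10,18); WM=13
i=9 t=6 v=8: DROP (t<13-2); WM=13
i=10 t=14 v=7: → [10,19); WM=13
i=11 t=17 v=7: → [10,22); WM=17
i=12 t=19 v=1: → [10,24); WM=17
i=13 t=7 v=1: DROP (t<17-2); WM=17
i=14 t=19 v=6: → [10,24); WM=19
i=15 t=19 v=9: → [10,24); WM=19
i=16 t=20 v=2: → [10,25); WM=19
i=17 t=23 v=5: → [10,28); WM=23
i=18 t=24 v=9: → [10,29); WM=23
i=19 t=25 v=6: → [10,30); WM=23
i=20 t=25 v=6: → [10,30); WM=25
i=21 t=26 v=8: → [10,31); WM=25

[0,8)=30 [10,31)=74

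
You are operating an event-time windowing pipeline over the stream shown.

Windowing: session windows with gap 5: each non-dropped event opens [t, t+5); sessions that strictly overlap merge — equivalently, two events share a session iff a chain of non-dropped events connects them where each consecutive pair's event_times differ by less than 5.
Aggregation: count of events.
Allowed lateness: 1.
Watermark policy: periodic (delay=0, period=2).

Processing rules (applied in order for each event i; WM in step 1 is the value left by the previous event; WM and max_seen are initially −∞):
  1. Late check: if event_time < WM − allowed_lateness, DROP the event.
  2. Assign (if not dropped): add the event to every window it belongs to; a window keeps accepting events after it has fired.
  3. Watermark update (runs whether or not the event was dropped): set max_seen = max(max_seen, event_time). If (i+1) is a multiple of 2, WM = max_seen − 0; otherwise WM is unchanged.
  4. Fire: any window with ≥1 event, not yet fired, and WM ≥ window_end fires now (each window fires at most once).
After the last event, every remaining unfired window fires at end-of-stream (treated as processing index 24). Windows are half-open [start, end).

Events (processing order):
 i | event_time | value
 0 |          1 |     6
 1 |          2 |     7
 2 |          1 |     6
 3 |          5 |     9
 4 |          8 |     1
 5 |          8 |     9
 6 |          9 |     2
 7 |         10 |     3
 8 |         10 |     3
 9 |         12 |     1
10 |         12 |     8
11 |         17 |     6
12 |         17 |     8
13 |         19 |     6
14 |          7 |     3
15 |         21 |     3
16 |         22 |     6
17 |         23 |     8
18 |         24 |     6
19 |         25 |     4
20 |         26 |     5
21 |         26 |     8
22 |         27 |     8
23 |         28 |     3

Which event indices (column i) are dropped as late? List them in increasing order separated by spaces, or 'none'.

14

i=0 t=1 v=6: → [1,6); WM=−∞
i=1 t=2 v=7: → [1,7); WM=2
i=2 t=1 v=6: → [1,7); WM=2
i=3 t=5 v=9: → [1,10); WM=5
i=4 t=8 v=1: → [1,13); WM=5
i=5 t=8 v=9: → [1,13); WM=8
i=6 t=9 v=2: → [1,14); WM=8
i=7 t=10 v=3: → [1,15); WM=10
i=8 t=10 v=3: → [1,15); WM=10
i=9 t=12 v=1: → [1,17); WM=12
i=10 t=12 v=8: → [1,17); WM=12
i=11 t=17 v=6: → [17,22); WM=17
i=12 t=17 v=8: → [17,22); WM=17
i=13 t=19 v=6: → [17,24); WM=19
i=14 t=7 v=3: DROP (t<19-1); WM=19
i=15 t=21 v=3: → [17,26); WM=21
i=16 t=22 v=6: → [17,27); WM=21
i=17 t=23 v=8: → [17,28); WM=23
i=18 t=24 v=6: → [17,29); WM=23
i=19 t=25 v=4: → [17,30); WM=25
i=20 t=26 v=5: → [17,31); WM=25
i=21 t=26 v=8: → [17,31); WM=26
i=22 t=27 v=8: → [17,32); WM=26
i=23 t=28 v=3: → [17,33); WM=28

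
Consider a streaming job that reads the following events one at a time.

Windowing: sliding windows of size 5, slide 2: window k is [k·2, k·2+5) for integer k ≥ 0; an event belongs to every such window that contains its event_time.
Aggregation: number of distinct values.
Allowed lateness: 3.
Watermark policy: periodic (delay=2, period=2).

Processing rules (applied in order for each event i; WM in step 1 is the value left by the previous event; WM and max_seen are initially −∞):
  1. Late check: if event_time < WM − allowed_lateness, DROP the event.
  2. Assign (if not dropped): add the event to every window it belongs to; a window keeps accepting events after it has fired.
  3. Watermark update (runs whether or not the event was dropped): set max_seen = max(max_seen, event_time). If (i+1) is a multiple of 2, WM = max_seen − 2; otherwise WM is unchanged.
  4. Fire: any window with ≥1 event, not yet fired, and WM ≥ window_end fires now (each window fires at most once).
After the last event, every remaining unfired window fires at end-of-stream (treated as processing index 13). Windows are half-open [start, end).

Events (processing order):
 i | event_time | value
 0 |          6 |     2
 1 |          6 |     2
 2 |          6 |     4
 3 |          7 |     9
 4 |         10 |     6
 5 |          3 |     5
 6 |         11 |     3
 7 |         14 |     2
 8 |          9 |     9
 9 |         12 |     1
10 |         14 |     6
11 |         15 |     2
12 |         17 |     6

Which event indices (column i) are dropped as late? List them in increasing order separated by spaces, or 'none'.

i=0 t=6 v=2: → [6,11),[4,9),[2,7); WM=−∞
i=1 t=6 v=2: → [6,11),[4,9),[2,7); WM=4
i=2 t=6 v=4: → [6,11),[4,9),[2,7); WM=4
i=3 t=7 v=9: → [6,11),[4,9); WM=5
i=4 t=10 v=6: → [10,15),[8,13),[6,11); WM=5
i=5 t=3 v=5: → [2,7),[0,5); WM=8; [0,5) fires=1 [2,7) fires=3
i=6 t=11 v=3: → [10,15),[8,13); WM=8
i=7 t=14 v=2: → [14,19),[12,17),[10,15); WM=12; [4,9) fires=3 [6,11) fires=4
i=8 t=9 v=9: → [8,13),[6,11); WM=12
i=9 t=12 v=1: → [12,17),[10,15),[8,13); WM=12
i=10 t=14 v=6: → [14,19),[12,17),[10,15); WM=12
i=11 t=15 v=2: → [14,19),[12,17); WM=13; [8,13) fires=4
i=12 t=17 v=6: → [16,21),[14,19); WM=13

none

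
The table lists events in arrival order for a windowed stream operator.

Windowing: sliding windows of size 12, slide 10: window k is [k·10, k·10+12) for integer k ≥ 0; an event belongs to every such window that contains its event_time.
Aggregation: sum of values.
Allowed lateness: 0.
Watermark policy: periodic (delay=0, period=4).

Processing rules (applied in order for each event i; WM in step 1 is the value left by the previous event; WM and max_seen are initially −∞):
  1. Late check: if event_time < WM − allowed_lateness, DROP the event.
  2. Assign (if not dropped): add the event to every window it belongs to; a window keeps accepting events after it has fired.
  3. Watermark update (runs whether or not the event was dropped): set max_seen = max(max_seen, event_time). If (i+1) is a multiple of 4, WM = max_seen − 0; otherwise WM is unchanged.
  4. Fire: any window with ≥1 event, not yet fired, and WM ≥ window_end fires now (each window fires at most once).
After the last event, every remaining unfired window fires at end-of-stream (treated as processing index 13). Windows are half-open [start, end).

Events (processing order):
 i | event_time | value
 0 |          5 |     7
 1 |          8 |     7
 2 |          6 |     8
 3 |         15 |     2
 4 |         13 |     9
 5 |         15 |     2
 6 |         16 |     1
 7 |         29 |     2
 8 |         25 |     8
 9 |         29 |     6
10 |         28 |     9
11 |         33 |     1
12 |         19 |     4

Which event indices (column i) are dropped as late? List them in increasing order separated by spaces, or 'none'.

i=0 t=5 v=7: → [0,12); WM=−∞
i=1 t=8 v=7: → [0,12); WM=−∞
i=2 t=6 v=8: → [0,12); WM=−∞
i=3 t=15 v=2: → [10,22); WM=15; [0,12) fires=22
i=4 t=13 v=9: DROP (t<15-0); WM=15
i=5 t=15 v=2: → [10,22); WM=15
i=6 t=16 v=1: → [10,22); WM=15
i=7 t=29 v=2: → [20,32); WM=29; [10,22) fires=5
i=8 t=25 v=8: DROP (t<29-0); WM=29
i=9 t=29 v=6: → [20,32); WM=29
i=10 t=28 v=9: DROP (t<29-0); WM=29
i=11 t=33 v=1: → [30,42); WM=33; [20,32) fires=8
i=12 t=19 v=4: DROP (t<33-0); WM=33

4 8 10 12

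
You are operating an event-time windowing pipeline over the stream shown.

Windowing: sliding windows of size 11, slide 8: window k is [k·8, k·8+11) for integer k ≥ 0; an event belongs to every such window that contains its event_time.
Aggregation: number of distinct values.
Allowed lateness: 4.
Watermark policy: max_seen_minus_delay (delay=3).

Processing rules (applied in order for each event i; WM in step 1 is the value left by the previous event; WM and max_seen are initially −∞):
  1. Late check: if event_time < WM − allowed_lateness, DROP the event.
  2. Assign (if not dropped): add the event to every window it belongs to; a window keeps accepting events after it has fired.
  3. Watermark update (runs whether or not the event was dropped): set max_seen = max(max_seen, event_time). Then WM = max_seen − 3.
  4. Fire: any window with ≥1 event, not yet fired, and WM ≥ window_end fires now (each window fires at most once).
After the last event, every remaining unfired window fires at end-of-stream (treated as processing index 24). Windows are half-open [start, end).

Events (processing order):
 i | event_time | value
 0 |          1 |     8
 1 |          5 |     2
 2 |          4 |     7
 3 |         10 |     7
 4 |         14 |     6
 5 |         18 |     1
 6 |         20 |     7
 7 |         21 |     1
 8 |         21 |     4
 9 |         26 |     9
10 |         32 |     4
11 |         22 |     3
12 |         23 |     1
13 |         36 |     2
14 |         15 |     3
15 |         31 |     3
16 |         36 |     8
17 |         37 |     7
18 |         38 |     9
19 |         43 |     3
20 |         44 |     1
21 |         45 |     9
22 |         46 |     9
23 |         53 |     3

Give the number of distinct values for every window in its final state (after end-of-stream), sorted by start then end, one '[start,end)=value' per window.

[0,11)=3 [8,19)=3 [16,27)=4 [24,35)=3 [32,43)=5 [40,51)=3 [48,59)=1

i=0 t=1 v=8: → [0,11); WM=-2
i=1 t=5 v=2: → [0,11); WM=2
i=2 t=4 v=7: → [0,11); WM=2
i=3 t=10 v=7: → [8,19),[0,11); WM=7
i=4 t=14 v=6: → [8,19); WM=11; [0,11) fires=3
i=5 t=18 v=1: → [16,27),[8,19); WM=15
i=6 t=20 v=7: → [16,27); WM=17
i=7 t=21 v=1: → [16,27); WM=18
i=8 t=21 v=4: → [16,27); WM=18
i=9 t=26 v=9: → [24,35),[16,27); WM=23; [8,19) fires=3
i=10 t=32 v=4: → [32,43),[24,35); WM=29; [16,27) fires=4
i=11 t=22 v=3: DROP (t<29-4); WM=29
i=12 t=23 v=1: DROP (t<29-4); WM=29
i=13 t=36 v=2: → [32,43); WM=33
i=14 t=15 v=3: DROP (t<33-4); WM=33
i=15 t=31 v=3: → [24,35); WM=33
i=16 t=36 v=8: → [32,43); WM=33
i=17 t=37 v=7: → [32,43); WM=34
i=18 t=38 v=9: → [32,43); WM=35; [24,35) fires=3
i=19 t=43 v=3: → [40,51); WM=40
i=20 t=44 v=1: → [40,51); WM=41
i=21 t=45 v=9: → [40,51); WM=42
i=22 t=46 v=9: → [40,51); WM=43; [32,43) fires=5
i=23 t=53 v=3: → [48,59); WM=50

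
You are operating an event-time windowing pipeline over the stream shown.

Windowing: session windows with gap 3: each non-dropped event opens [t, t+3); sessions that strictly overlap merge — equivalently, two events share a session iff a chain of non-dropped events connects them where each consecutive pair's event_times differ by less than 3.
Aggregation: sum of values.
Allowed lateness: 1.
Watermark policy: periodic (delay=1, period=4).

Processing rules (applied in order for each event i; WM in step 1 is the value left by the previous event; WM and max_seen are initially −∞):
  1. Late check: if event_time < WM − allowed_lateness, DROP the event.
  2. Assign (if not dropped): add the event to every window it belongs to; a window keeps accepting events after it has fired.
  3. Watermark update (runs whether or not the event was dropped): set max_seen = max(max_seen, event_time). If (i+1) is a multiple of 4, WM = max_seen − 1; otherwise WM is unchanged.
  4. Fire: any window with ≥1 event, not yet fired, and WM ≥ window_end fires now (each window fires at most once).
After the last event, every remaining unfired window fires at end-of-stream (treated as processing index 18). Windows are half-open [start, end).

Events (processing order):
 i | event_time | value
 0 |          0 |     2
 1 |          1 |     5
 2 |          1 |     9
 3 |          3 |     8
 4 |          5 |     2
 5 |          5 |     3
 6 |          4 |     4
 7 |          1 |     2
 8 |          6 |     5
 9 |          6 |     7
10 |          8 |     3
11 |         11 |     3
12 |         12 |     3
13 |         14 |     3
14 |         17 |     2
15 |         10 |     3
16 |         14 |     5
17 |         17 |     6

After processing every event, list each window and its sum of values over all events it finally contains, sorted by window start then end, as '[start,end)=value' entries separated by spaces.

[0,17)=62 [17,20)=8

i=0 t=0 v=2: → [0,3); WM=−∞
i=1 t=1 v=5: → [0,4); WM=−∞
i=2 t=1 v=9: → [0,4); WM=−∞
i=3 t=3 v=8: → [0,6); WM=2
i=4 t=5 v=2: → [0,8); WM=2
i=5 t=5 v=3: → [0,8); WM=2
i=6 t=4 v=4: → [0,8); WM=2
i=7 t=1 v=2: → [0,8); WM=4
i=8 t=6 v=5: → [0,9); WM=4
i=9 t=6 v=7: → [0,9); WM=4
i=10 t=8 v=3: → [0,11); WM=4
i=11 t=11 v=3: → [11,14); WM=10
i=12 t=12 v=3: → [11,15); WM=10
i=13 t=14 v=3: → [11,17); WM=10
i=14 t=17 v=2: → [17,20); WM=10
i=15 t=10 v=3: → [0,17); WM=16
i=16 t=14 v=5: DROP (t<16-1); WM=16
i=17 t=17 v=6: → [17,20); WM=16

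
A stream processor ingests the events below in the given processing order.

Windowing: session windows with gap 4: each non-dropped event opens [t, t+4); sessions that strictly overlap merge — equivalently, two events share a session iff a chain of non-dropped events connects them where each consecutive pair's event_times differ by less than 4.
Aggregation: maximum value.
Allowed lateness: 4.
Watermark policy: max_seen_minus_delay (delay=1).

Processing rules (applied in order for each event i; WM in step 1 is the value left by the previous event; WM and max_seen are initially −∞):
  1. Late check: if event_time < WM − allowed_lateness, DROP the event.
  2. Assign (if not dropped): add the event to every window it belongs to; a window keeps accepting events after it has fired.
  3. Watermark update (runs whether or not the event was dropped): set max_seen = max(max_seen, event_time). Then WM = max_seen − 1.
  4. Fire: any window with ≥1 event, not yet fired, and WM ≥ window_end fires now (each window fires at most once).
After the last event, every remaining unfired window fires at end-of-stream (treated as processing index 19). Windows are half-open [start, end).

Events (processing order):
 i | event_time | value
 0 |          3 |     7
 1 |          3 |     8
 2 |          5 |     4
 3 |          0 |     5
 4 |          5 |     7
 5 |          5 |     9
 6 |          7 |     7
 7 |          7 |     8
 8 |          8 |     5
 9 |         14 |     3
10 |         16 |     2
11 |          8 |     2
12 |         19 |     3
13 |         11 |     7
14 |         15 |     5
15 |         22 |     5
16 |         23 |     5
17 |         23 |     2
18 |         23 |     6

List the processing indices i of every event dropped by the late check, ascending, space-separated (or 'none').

i=0 t=3 v=7: → [3,7); WM=2
i=1 t=3 v=8: → [3,7); WM=2
i=2 t=5 v=4: → [3,9); WM=4
i=3 t=0 v=5: → [0,9); WM=4
i=4 t=5 v=7: → [0,9); WM=4
i=5 t=5 v=9: → [0,9); WM=4
i=6 t=7 v=7: → [0,11); WM=6
i=7 t=7 v=8: → [0,11); WM=6
i=8 t=8 v=5: → [0,12); WM=7
i=9 t=14 v=3: → [14,18); WM=13
i=10 t=16 v=2: → [14,20); WM=15
i=11 t=8 v=2: DROP (t<15-4); WM=15
i=12 t=19 v=3: → [14,23); WM=18
i=13 t=11 v=7: DROP (t<18-4); WM=18
i=14 t=15 v=5: → [14,23); WM=18
i=15 t=22 v=5: → [14,26); WM=21
i=16 t=23 v=5: → [14,27); WM=22
i=17 t=23 v=2: → [14,27); WM=22
i=18 t=23 v=6: → [14,27); WM=22

11 13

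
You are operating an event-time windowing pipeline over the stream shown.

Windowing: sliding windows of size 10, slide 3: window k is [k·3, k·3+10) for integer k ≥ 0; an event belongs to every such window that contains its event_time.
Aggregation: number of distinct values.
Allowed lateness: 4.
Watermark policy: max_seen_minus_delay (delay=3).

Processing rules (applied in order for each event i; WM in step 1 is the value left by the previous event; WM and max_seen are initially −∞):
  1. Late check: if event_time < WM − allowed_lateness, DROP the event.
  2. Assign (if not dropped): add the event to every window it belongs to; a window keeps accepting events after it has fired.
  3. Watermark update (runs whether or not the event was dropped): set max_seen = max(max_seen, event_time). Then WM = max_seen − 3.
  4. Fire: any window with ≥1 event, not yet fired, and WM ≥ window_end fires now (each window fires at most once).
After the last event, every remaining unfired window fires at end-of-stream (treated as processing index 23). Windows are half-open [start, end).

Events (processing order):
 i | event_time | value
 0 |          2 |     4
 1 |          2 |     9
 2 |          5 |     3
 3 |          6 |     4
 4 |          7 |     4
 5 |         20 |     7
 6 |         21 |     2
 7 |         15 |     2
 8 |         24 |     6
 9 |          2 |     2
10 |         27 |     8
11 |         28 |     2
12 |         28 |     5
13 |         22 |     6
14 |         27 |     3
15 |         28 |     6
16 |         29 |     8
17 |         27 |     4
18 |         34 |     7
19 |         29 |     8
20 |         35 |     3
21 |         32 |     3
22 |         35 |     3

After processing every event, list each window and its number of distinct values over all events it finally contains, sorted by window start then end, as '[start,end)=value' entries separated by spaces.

i=0 t=2 v=4: → [0,10); WM=-1
i=1 t=2 v=9: → [0,10); WM=-1
i=2 t=5 v=3: → [3,13),[0,10); WM=2
i=3 t=6 v=4: → [6,16),[3,13),[0,10); WM=3
i=4 t=7 v=4: → [6,16),[3,13),[0,10); WM=4
i=5 t=20 v=7: → [18,28),[15,25),[12,22); WM=17; [0,10) fires=3 [3,13) fires=2 [6,16) fires=1
i=6 t=21 v=2: → [21,31),[18,28),[15,25),[12,22); WM=18
i=7 t=15 v=2: → [15,25),[12,22),[9,19),[6,16); WM=18
i=8 t=24 v=6: → [24,34),[21,31),[18,28),[15,25); WM=21; [9,19) fires=1
i=9 t=2 v=2: DROP (t<21-4); WM=21
i=10 t=27 v=8: → [27,37),[24,34),[21,31),[18,28); WM=24; [12,22) fires=2
i=11 t=28 v=2: → [27,37),[24,34),[21,31); WM=25; [15,25) fires=3
i=12 t=28 v=5: → [27,37),[24,34),[21,31); WM=25
i=13 t=22 v=6: → [21,31),[18,28),[15,25); WM=25
i=14 t=27 v=3: → [27,37),[24,34),[21,31),[18,28); WM=25
i=15 t=28 v=6: → [27,37),[24,34),[21,31); WM=25
i=16 t=29 v=8: → [27,37),[24,34),[21,31); WM=26
i=17 t=27 v=4: → [27,37),[24,34),[21,31),[18,28); WM=26
i=18 t=34 v=7: → [33,43),[30,40),[27,37); WM=31; [18,28) fires=6 [21,31) fires=6
i=19 t=29 v=8: → [27,37),[24,34),[21,31); WM=31
i=20 t=35 v=3: → [33,43),[30,40),[27,37); WM=32
i=21 t=32 v=3: → [30,40),[27,37),[24,34); WM=32
i=22 t=35 v=3: → [33,43),[30,40),[27,37); WM=32

[0,10)=3 [3,13)=2 [6,16)=2 [9,19)=1 [12,22)=2 [15,25)=3 [18,28)=6 [21,31)=6 [24,34)=6 [27,37)=7 [30,40)=2 [33,43)=2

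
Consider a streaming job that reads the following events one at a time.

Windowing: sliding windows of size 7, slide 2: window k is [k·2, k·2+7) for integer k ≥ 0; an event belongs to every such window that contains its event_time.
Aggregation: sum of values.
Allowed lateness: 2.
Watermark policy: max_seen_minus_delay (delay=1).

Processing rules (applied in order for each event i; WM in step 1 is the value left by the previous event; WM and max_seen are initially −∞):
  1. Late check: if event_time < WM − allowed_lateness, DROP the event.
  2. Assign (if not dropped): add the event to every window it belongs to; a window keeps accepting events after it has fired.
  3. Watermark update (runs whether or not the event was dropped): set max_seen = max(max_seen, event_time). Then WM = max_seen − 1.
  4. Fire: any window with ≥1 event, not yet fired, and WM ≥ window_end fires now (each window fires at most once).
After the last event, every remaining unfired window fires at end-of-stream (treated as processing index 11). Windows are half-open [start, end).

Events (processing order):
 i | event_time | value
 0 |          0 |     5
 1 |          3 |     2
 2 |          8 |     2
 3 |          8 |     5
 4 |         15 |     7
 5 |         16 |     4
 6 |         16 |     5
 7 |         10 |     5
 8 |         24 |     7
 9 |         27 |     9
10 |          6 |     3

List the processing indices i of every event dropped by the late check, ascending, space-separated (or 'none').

i=0 t=0 v=5: → [0,7); WM=-1
i=1 t=3 v=2: → [2,9),[0,7); WM=2
i=2 t=8 v=2: → [8,15),[6,13),[4,11),[2,9); WM=7; [0,7) fires=7
i=3 t=8 v=5: → [8,15),[6,13),[4,11),[2,9); WM=7
i=4 t=15 v=7: → [14,21),[12,19),[10,17); WM=14; [2,9) fires=9 [4,11) fires=7 [6,13) fires=7
i=5 t=16 v=4: → [16,23),[14,21),[12,19),[10,17); WM=15; [8,15) fires=7
i=6 t=16 v=5: → [16,23),[14,21),[12,19),[10,17); WM=15
i=7 t=10 v=5: DROP (t<15-2); WM=15
i=8 t=24 v=7: → [24,31),[22,29),[20,27),[18,25); WM=23; [10,17) fires=16 [12,19) fires=16 [14,21) fires=16 [16,23) fires=9
i=9 t=27 v=9: → [26,33),[24,31),[22,29); WM=26; [18,25) fires=7
i=10 t=6 v=3: DROP (t<26-2); WM=26

7 10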